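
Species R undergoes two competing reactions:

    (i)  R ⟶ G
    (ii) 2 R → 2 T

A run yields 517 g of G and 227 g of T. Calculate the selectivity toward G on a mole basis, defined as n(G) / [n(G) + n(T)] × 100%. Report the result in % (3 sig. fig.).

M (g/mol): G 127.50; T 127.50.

n(G) = 517 / 127.50 = 4.055 mol
n(T) = 227 / 127.50 = 1.780 mol
selectivity = 4.055/(4.055+1.780) × 100 = 69.49 %

69.5 %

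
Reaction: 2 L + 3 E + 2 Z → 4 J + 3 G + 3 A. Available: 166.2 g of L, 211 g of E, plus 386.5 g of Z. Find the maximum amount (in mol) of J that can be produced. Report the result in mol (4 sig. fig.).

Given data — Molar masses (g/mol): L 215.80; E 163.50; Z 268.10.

n(L) = 166.2 / 215.80 = 0.7702 mol
n(E) = 211.0 / 163.50 = 1.291 mol
n(Z) = 386.5 / 268.10 = 1.442 mol
n/ν → L: 0.3851, E: 0.4303, Z: 0.7210; L is limiting.
n(J) = (4/2) × 0.7702 = 1.540 mol

1.540 mol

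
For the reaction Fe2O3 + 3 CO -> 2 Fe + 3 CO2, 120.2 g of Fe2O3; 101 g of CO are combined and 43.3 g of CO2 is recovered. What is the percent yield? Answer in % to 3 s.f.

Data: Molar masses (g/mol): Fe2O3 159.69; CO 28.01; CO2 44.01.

n(Fe2O3) = 120.2 / 159.69 = 0.7527 mol
n(CO) = 101.0 / 28.01 = 3.606 mol
n/ν → Fe2O3: 0.7527, CO: 1.202; Fe2O3 is limiting.
theoretical n(CO2) = (3/1) × 0.7527 = 2.258 mol → 99.37 g
% yield = 43.3 / 99.37 × 100 = 43.57 %

43.6 %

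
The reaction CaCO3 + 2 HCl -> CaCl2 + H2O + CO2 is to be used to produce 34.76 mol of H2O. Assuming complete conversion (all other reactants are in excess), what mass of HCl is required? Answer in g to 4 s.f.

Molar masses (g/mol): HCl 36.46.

n(H2O) = 34.76 mol
n(HCl) = (2/1) × 34.76 = 69.52 mol
mass = 69.52 × 36.46 = 2535 g

2535 g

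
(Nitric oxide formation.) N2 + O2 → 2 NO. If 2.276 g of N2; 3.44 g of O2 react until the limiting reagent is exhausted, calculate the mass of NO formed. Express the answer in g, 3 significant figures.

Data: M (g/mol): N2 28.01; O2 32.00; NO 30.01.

4.88 g

n(N2) = 2.276 / 28.01 = 0.08126 mol
n(O2) = 3.440 / 32.00 = 0.1075 mol
n/ν → N2: 0.08126, O2: 0.1075; N2 is limiting.
n(NO) = (2/1) × 0.08126 = 0.1625 mol
mass = 0.1625 × 30.01 = 4.877 g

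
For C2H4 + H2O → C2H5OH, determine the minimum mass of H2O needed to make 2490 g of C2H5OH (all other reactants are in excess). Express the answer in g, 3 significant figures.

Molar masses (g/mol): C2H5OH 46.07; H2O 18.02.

n(C2H5OH) = 2490 / 46.07 = 54.05 mol
n(H2O) = (1/1) × 54.05 = 54.05 mol
mass = 54.05 × 18.02 = 974.0 g

974 g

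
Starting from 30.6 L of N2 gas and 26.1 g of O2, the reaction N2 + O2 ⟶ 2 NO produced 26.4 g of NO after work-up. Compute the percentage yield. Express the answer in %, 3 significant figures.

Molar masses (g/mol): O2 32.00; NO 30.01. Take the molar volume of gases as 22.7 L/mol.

53.9 %

n(N2) = 30.60 / 22.7 = 1.348 mol
n(O2) = 26.10 / 32.00 = 0.8156 mol
n/ν for N2 = 1.348/1 = 1.348
n/ν for O2 = 0.8156/1 = 0.8156
Smallest n/ν is O2 → limiting reagent.
theoretical n(NO) = (2/1) × 0.8156 = 1.631 mol → 48.95 g
% yield = 26.4 / 48.95 × 100 = 53.93 %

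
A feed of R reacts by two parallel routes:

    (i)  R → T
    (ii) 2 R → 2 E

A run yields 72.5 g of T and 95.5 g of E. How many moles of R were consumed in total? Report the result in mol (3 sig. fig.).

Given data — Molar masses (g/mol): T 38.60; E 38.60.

4.35 mol

n(T) = 72.5 / 38.60 = 1.878 mol
n(E) = 95.5 / 38.60 = 2.474 mol
n(R) via (i) = (1/1)×1.878 = 1.878 mol
n(R) via (ii) = (2/2)×2.474 = 2.474 mol
total n(R) = 1.878 + 2.474 = 4.352 mol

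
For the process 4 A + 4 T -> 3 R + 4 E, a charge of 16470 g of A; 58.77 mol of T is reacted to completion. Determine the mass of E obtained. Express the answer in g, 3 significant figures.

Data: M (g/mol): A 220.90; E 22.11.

1300 g

n(A) = 16470 / 220.90 = 74.56 mol
n(T) = 58.77 mol
n/ν for A = 74.56/4 = 18.64
n/ν for T = 58.77/4 = 14.69
Smallest n/ν is T → limiting reagent.
n(E) = (4/4) × 58.77 = 58.77 mol
mass = 58.77 × 22.11 = 1299 g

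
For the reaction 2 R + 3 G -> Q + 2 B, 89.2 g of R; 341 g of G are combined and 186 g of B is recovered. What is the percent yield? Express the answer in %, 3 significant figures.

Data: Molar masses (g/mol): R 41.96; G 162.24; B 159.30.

n(R) = 89.20 / 41.96 = 2.126 mol
n(G) = 341.0 / 162.24 = 2.102 mol
n/ν for R = 2.126/2 = 1.063
n/ν for G = 2.102/3 = 0.7007
Smallest n/ν is G → limiting reagent.
theoretical n(B) = (2/3) × 2.102 = 1.401 mol → 223.2 g
% yield = 186 / 223.2 × 100 = 83.33 %

83.3 %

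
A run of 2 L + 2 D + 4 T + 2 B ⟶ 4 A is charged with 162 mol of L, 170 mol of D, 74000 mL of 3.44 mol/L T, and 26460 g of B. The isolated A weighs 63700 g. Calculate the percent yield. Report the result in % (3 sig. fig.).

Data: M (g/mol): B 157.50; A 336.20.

74.4 %

n(L) = 162.0 mol
n(D) = 170.0 mol
n(T) = 3.44 × 74000/1000 = 254.6 mol
n(B) = 26460 / 157.50 = 168.0 mol
n/ν → L: 81.00, D: 85.00, T: 63.65, B: 84.00; T is limiting.
theoretical n(A) = (4/4) × 254.6 = 254.6 mol → 85600 g
% yield = 63700 / 85600 × 100 = 74.42 %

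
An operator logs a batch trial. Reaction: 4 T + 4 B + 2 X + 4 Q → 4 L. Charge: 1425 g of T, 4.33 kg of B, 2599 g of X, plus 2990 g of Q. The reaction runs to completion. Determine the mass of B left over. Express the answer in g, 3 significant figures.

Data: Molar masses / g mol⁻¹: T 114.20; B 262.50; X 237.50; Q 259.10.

1300 g

n(T) = 1425 / 114.20 = 12.48 mol
n(B) = 4.330×1000 / 262.50 = 16.50 mol
n(X) = 2599 / 237.50 = 10.94 mol
n(Q) = 2990 / 259.10 = 11.54 mol
n/ν → T: 3.120, B: 4.125, X: 5.470, Q: 2.885; Q is limiting.
B consumed = (4/4) × 11.54 = 11.54 mol
B remaining = 16.50 − 11.54 = 4.960 mol
mass = 4.960 × 262.50 = 1302 g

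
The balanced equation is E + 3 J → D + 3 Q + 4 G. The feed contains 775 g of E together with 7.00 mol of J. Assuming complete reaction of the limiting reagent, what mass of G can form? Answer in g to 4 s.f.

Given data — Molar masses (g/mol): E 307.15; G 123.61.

n(E) = 775.0 / 307.15 = 2.523 mol
n(J) = 7.000 mol
n/ν for E = 2.523/1 = 2.523
n/ν for J = 7.000/3 = 2.333
Smallest n/ν is J → limiting reagent.
n(G) = (4/3) × 7.000 = 9.333 mol
mass = 9.333 × 123.61 = 1154 g

1154 g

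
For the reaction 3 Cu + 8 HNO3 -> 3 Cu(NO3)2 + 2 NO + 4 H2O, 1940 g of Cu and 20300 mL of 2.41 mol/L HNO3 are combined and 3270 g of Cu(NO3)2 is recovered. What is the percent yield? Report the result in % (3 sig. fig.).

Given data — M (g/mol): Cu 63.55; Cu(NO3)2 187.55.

95.0 %

n(Cu) = 1940 / 63.55 = 30.53 mol
n(HNO3) = 2.41 × 20300/1000 = 48.92 mol
n/ν for Cu = 30.53/3 = 10.18
n/ν for HNO3 = 48.92/8 = 6.115
Smallest n/ν is HNO3 → limiting reagent.
theoretical n(Cu(NO3)2) = (3/8) × 48.92 = 18.35 mol → 3442 g
% yield = 3270 / 3442 × 100 = 95.00 %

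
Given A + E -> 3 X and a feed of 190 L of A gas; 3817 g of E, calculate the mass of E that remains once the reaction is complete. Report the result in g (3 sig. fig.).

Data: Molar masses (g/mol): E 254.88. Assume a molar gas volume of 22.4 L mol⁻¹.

1660 g

n(A) = 190.0 / 22.4 = 8.482 mol
n(E) = 3817 / 254.88 = 14.98 mol
n/ν for A = 8.482/1 = 8.482
n/ν for E = 14.98/1 = 14.98
Smallest n/ν is A → limiting reagent.
E consumed = (1/1) × 8.482 = 8.482 mol
E remaining = 14.98 − 8.482 = 6.498 mol
mass = 6.498 × 254.88 = 1656 g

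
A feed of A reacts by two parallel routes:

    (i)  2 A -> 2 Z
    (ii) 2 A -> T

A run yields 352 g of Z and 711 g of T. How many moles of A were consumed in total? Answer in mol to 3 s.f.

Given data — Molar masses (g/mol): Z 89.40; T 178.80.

n(Z) = 352 / 89.40 = 3.937 mol
n(T) = 711 / 178.80 = 3.977 mol
n(A) via (i) = (2/2)×3.937 = 3.937 mol
n(A) via (ii) = (2/1)×3.977 = 7.954 mol
total n(A) = 3.937 + 7.954 = 11.89 mol

11.9 mol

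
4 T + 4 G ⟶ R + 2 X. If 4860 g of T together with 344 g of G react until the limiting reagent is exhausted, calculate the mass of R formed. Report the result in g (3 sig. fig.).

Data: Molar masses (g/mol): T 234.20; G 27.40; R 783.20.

n(T) = 4860 / 234.20 = 20.75 mol
n(G) = 344.0 / 27.40 = 12.55 mol
n/ν for T = 20.75/4 = 5.188
n/ν for G = 12.55/4 = 3.138
Smallest n/ν is G → limiting reagent.
n(R) = (1/4) × 12.55 = 3.138 mol
mass = 3.138 × 783.20 = 2458 g

2460 g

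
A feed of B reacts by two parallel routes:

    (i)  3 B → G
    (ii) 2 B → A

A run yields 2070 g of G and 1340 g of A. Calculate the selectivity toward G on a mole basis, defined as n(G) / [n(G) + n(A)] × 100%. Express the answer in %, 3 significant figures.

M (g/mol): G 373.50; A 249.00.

50.7 %

n(G) = 2070 / 373.50 = 5.542 mol
n(A) = 1340 / 249.00 = 5.382 mol
selectivity = 5.542/(5.542+5.382) × 100 = 50.73 %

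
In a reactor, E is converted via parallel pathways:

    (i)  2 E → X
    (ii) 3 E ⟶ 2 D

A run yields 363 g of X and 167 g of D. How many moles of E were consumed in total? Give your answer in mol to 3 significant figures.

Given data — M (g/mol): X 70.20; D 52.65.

n(X) = 363 / 70.20 = 5.171 mol
n(D) = 167 / 52.65 = 3.172 mol
n(E) via (i) = (2/1)×5.171 = 10.34 mol
n(E) via (ii) = (3/2)×3.172 = 4.758 mol
total n(E) = 10.34 + 4.758 = 15.10 mol

15.1 mol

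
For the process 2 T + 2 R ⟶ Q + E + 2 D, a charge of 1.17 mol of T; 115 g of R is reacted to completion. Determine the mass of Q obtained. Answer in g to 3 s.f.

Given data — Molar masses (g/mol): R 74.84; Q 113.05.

66.1 g

n(T) = 1.170 mol
n(R) = 115.0 / 74.84 = 1.537 mol
n/ν for T = 1.170/2 = 0.5850
n/ν for R = 1.537/2 = 0.7685
Smallest n/ν is T → limiting reagent.
n(Q) = (1/2) × 1.170 = 0.5850 mol
mass = 0.5850 × 113.05 = 66.13 g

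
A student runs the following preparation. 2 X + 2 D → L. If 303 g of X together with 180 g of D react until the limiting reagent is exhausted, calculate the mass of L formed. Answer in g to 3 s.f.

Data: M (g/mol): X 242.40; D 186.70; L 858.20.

n(X) = 303.0 / 242.40 = 1.250 mol
n(D) = 180.0 / 186.70 = 0.9641 mol
n/ν for X = 1.250/2 = 0.6250
n/ν for D = 0.9641/2 = 0.4821
Smallest n/ν is D → limiting reagent.
n(L) = (1/2) × 0.9641 = 0.4821 mol
mass = 0.4821 × 858.20 = 413.7 g

414 g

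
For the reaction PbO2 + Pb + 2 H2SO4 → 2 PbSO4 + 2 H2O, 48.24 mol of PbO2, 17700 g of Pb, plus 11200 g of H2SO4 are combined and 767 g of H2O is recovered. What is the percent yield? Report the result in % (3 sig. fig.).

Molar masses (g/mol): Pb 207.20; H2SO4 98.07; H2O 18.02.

n(PbO2) = 48.24 mol
n(Pb) = 17700 / 207.20 = 85.42 mol
n(H2SO4) = 11200 / 98.07 = 114.2 mol
n/ν for PbO2 = 48.24/1 = 48.24
n/ν for Pb = 85.42/1 = 85.42
n/ν for H2SO4 = 114.2/2 = 57.10
Smallest n/ν is PbO2 → limiting reagent.
theoretical n(H2O) = (2/1) × 48.24 = 96.48 mol → 1739 g
% yield = 767 / 1739 × 100 = 44.11 %

44.1 %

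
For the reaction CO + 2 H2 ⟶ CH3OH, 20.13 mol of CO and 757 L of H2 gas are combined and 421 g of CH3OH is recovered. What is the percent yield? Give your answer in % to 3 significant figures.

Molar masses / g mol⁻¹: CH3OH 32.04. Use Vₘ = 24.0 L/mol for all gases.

83.3 %

n(CO) = 20.13 mol
n(H2) = 757.0 / 24.0 = 31.54 mol
n/ν for CO = 20.13/1 = 20.13
n/ν for H2 = 31.54/2 = 15.77
Smallest n/ν is H2 → limiting reagent.
theoretical n(CH3OH) = (1/2) × 31.54 = 15.77 mol → 505.3 g
% yield = 421 / 505.3 × 100 = 83.32 %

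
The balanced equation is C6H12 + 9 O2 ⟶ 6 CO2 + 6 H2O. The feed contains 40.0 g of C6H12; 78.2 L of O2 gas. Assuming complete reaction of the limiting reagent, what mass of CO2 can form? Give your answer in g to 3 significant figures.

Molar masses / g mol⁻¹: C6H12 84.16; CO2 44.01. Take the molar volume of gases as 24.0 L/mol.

95.6 g

n(C6H12) = 40.00 / 84.16 = 0.4753 mol
n(O2) = 78.20 / 24.0 = 3.258 mol
n/ν for C6H12 = 0.4753/1 = 0.4753
n/ν for O2 = 3.258/9 = 0.3620
Smallest n/ν is O2 → limiting reagent.
n(CO2) = (6/9) × 3.258 = 2.172 mol
mass = 2.172 × 44.01 = 95.59 g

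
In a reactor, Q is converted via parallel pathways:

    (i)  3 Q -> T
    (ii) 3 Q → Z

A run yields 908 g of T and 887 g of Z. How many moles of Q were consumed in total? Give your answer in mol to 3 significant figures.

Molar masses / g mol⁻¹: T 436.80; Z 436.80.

n(T) = 908 / 436.80 = 2.079 mol
n(Z) = 887 / 436.80 = 2.031 mol
n(Q) via (i) = (3/1)×2.079 = 6.237 mol
n(Q) via (ii) = (3/1)×2.031 = 6.093 mol
total n(Q) = 6.237 + 6.093 = 12.33 mol

12.3 mol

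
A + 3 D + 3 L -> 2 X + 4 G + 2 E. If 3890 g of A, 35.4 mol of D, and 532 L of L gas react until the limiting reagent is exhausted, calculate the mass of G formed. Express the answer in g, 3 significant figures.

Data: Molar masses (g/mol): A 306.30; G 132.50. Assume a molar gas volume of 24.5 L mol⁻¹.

n(A) = 3890 / 306.30 = 12.70 mol
n(D) = 35.40 mol
n(L) = 532.0 / 24.5 = 21.71 mol
n/ν for A = 12.70/1 = 12.70
n/ν for D = 35.40/3 = 11.80
n/ν for L = 21.71/3 = 7.237
Smallest n/ν is L → limiting reagent.
n(G) = (4/3) × 21.71 = 28.95 mol
mass = 28.95 × 132.50 = 3836 g

3840 g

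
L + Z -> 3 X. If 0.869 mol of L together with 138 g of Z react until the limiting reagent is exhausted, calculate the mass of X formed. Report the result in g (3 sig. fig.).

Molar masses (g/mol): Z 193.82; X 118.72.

n(L) = 0.8690 mol
n(Z) = 138.0 / 193.82 = 0.7120 mol
n/ν for L = 0.8690/1 = 0.8690
n/ν for Z = 0.7120/1 = 0.7120
Smallest n/ν is Z → limiting reagent.
n(X) = (3/1) × 0.7120 = 2.136 mol
mass = 2.136 × 118.72 = 253.6 g

254 g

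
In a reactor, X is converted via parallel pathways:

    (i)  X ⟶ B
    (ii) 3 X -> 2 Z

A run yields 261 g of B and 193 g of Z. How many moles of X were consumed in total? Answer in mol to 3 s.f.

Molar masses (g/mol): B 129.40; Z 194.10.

3.51 mol

n(B) = 261 / 129.40 = 2.017 mol
n(Z) = 193 / 194.10 = 0.9943 mol
n(X) via (i) = (1/1)×2.017 = 2.017 mol
n(X) via (ii) = (3/2)×0.9943 = 1.491 mol
total n(X) = 2.017 + 1.491 = 3.508 mol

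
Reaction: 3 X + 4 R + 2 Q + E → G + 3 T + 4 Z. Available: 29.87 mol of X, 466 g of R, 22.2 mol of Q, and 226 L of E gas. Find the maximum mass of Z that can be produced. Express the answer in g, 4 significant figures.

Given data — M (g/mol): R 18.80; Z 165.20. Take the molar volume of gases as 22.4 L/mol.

n(X) = 29.87 mol
n(R) = 466.0 / 18.80 = 24.79 mol
n(Q) = 22.20 mol
n(E) = 226.0 / 22.4 = 10.09 mol
n/ν for X = 29.87/3 = 9.957
n/ν for R = 24.79/4 = 6.198
n/ν for Q = 22.20/2 = 11.10
n/ν for E = 10.09/1 = 10.09
Smallest n/ν is R → limiting reagent.
n(Z) = (4/4) × 24.79 = 24.79 mol
mass = 24.79 × 165.20 = 4095 g

4095 g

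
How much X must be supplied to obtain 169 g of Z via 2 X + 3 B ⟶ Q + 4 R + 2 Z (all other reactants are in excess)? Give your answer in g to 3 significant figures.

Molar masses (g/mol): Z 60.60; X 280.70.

783 g

n(Z) = 169 / 60.60 = 2.789 mol
n(X) = (2/2) × 2.789 = 2.789 mol
mass = 2.789 × 280.70 = 782.9 g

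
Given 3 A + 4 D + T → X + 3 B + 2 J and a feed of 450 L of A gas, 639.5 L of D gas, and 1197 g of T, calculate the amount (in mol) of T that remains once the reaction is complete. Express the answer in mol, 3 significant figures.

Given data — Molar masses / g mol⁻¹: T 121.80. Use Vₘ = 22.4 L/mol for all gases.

n(A) = 450.0 / 22.4 = 20.09 mol
n(D) = 639.5 / 22.4 = 28.55 mol
n(T) = 1197 / 121.80 = 9.828 mol
n/ν → A: 6.697, D: 7.138, T: 9.828; A is limiting.
T consumed = (1/3) × 20.09 = 6.697 mol
T remaining = 9.828 − 6.697 = 3.131 mol

3.13 mol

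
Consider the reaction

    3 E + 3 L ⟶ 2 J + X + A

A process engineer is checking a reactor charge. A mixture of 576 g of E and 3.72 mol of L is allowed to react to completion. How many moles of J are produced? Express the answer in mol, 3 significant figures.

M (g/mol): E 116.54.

n(E) = 576.0 / 116.54 = 4.943 mol
n(L) = 3.720 mol
n/ν for E = 4.943/3 = 1.648
n/ν for L = 3.720/3 = 1.240
Smallest n/ν is L → limiting reagent.
n(J) = (2/3) × 3.720 = 2.480 mol

2.48 mol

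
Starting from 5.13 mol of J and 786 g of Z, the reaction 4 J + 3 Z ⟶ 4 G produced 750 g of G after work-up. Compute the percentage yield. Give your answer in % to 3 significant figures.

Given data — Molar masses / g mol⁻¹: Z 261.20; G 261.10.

71.6 %

n(J) = 5.130 mol
n(Z) = 786.0 / 261.20 = 3.009 mol
n/ν → J: 1.283, Z: 1.003; Z is limiting.
theoretical n(G) = (4/3) × 3.009 = 4.012 mol → 1048 g
% yield = 750 / 1048 × 100 = 71.56 %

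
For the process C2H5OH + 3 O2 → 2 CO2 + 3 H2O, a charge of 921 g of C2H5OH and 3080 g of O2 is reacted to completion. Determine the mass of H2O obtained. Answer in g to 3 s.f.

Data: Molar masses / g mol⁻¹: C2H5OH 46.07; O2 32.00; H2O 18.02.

1080 g

n(C2H5OH) = 921.0 / 46.07 = 19.99 mol
n(O2) = 3080 / 32.00 = 96.25 mol
n/ν → C2H5OH: 19.99, O2: 32.08; C2H5OH is limiting.
n(H2O) = (3/1) × 19.99 = 59.97 mol
mass = 59.97 × 18.02 = 1081 g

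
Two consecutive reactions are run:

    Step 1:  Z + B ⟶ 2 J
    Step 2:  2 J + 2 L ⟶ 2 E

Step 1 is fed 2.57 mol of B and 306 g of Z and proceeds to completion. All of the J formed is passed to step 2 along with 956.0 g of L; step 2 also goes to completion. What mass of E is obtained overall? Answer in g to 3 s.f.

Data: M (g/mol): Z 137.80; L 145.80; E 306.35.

1360 g

Step 1:
n(B) = 2.570 mol
n(Z) = 306.0 / 137.80 = 2.221 mol
n/ν for B = 2.570/1 = 2.570
n/ν for Z = 2.221/1 = 2.221
Smallest n/ν is Z → limiting reagent.
n(J) produced = (2/1) × 2.221 = 4.442 mol
Step 2:
n(J) available = 4.442 mol
n(L) = 956.0 / 145.80 = 6.557 mol
n/ν for J = 4.442/2 = 2.221
n/ν for L = 6.557/2 = 3.279
Smallest n/ν is J → limiting reagent.
n(E) = (2/2) × 4.442 = 4.442 mol
mass = 4.442 × 306.35 = 1361 g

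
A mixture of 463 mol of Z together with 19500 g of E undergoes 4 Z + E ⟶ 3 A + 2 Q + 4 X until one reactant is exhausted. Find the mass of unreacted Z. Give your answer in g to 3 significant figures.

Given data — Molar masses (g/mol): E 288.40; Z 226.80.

n(Z) = 463.0 mol
n(E) = 19500 / 288.40 = 67.61 mol
n/ν for Z = 463.0/4 = 115.8
n/ν for E = 67.61/1 = 67.61
Smallest n/ν is E → limiting reagent.
Z consumed = (4/1) × 67.61 = 270.4 mol
Z remaining = 463.0 − 270.4 = 192.6 mol
mass = 192.6 × 226.80 = 43680 g

43700 g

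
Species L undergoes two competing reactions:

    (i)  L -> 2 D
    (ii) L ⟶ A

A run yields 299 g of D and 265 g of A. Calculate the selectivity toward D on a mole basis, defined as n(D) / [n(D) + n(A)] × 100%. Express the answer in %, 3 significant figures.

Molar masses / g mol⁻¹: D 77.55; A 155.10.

69.3 %

n(D) = 299 / 77.55 = 3.856 mol
n(A) = 265 / 155.10 = 1.709 mol
selectivity = 3.856/(3.856+1.709) × 100 = 69.29 %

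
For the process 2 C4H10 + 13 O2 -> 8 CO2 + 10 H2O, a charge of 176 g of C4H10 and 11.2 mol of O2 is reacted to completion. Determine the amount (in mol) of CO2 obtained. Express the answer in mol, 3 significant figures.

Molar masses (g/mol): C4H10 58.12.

n(C4H10) = 176.0 / 58.12 = 3.028 mol
n(O2) = 11.20 mol
n/ν → C4H10: 1.514, O2: 0.8615; O2 is limiting.
n(CO2) = (8/13) × 11.20 = 6.892 mol

6.89 mol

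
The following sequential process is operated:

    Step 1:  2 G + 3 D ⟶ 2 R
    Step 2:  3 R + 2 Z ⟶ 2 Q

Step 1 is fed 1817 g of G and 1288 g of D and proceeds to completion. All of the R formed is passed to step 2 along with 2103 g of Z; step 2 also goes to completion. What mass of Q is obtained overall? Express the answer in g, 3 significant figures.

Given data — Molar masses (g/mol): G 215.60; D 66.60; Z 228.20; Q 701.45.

Step 1:
n(G) = 1817 / 215.60 = 8.428 mol
n(D) = 1288 / 66.60 = 19.34 mol
n/ν for G = 8.428/2 = 4.214
n/ν for D = 19.34/3 = 6.447
Smallest n/ν is G → limiting reagent.
n(R) produced = (2/2) × 8.428 = 8.428 mol
Step 2:
n(R) available = 8.428 mol
n(Z) = 2103 / 228.20 = 9.216 mol
n/ν for R = 8.428/3 = 2.809
n/ν for Z = 9.216/2 = 4.608
Smallest n/ν is R → limiting reagent.
n(Q) = (2/3) × 8.428 = 5.619 mol
mass = 5.619 × 701.45 = 3941 g

3940 g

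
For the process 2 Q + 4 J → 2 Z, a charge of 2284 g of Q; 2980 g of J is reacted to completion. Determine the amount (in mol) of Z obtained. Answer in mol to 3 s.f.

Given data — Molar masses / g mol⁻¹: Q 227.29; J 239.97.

n(Q) = 2284 / 227.29 = 10.05 mol
n(J) = 2980 / 239.97 = 12.42 mol
n/ν for Q = 10.05/2 = 5.025
n/ν for J = 12.42/4 = 3.105
Smallest n/ν is J → limiting reagent.
n(Z) = (2/4) × 12.42 = 6.210 mol

6.21 mol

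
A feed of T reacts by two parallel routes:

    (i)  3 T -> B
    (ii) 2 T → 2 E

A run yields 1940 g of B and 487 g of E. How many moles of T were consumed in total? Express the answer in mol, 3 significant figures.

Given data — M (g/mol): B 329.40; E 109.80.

22.1 mol

n(B) = 1940 / 329.40 = 5.889 mol
n(E) = 487 / 109.80 = 4.435 mol
n(T) via (i) = (3/1)×5.889 = 17.67 mol
n(T) via (ii) = (2/2)×4.435 = 4.435 mol
total n(T) = 17.67 + 4.435 = 22.11 mol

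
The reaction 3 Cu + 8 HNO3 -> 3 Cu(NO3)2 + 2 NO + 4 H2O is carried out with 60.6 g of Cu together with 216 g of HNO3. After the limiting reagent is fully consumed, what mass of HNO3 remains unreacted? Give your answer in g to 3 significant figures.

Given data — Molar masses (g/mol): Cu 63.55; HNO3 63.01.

55.8 g

n(Cu) = 60.60 / 63.55 = 0.9536 mol
n(HNO3) = 216.0 / 63.01 = 3.428 mol
n/ν for Cu = 0.9536/3 = 0.3179
n/ν for HNO3 = 3.428/8 = 0.4285
Smallest n/ν is Cu → limiting reagent.
HNO3 consumed = (8/3) × 0.9536 = 2.543 mol
HNO3 remaining = 3.428 − 2.543 = 0.8850 mol
mass = 0.8850 × 63.01 = 55.76 g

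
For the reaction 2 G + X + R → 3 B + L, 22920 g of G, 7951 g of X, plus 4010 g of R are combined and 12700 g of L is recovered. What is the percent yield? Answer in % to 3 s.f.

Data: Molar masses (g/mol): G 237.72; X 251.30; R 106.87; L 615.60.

n(G) = 22920 / 237.72 = 96.42 mol
n(X) = 7951 / 251.30 = 31.64 mol
n(R) = 4010 / 106.87 = 37.52 mol
n/ν → G: 48.21, X: 31.64, R: 37.52; X is limiting.
theoretical n(L) = (1/1) × 31.64 = 31.64 mol → 19480 g
% yield = 12700 / 19480 × 100 = 65.20 %

65.2 %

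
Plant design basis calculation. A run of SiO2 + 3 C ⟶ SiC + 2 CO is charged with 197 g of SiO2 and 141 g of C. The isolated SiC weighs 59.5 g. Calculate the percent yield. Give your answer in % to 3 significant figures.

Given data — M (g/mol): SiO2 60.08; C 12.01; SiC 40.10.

45.3 %

n(SiO2) = 197.0 / 60.08 = 3.279 mol
n(C) = 141.0 / 12.01 = 11.74 mol
n/ν → SiO2: 3.279, C: 3.913; SiO2 is limiting.
theoretical n(SiC) = (1/1) × 3.279 = 3.279 mol → 131.5 g
% yield = 59.5 / 131.5 × 100 = 45.25 %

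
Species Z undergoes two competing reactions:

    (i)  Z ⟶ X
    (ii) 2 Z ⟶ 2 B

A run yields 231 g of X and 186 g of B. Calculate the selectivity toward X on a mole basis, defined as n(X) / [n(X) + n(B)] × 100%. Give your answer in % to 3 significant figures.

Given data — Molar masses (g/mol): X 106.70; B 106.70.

n(X) = 231 / 106.70 = 2.165 mol
n(B) = 186 / 106.70 = 1.743 mol
selectivity = 2.165/(2.165+1.743) × 100 = 55.40 %

55.4 %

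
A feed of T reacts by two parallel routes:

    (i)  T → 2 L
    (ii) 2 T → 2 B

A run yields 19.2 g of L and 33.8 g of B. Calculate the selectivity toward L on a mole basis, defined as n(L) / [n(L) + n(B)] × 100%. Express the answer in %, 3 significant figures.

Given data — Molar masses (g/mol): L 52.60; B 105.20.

53.2 %

n(L) = 19.2 / 52.60 = 0.3650 mol
n(B) = 33.8 / 105.20 = 0.3213 mol
selectivity = 0.3650/(0.3650+0.3213) × 100 = 53.18 %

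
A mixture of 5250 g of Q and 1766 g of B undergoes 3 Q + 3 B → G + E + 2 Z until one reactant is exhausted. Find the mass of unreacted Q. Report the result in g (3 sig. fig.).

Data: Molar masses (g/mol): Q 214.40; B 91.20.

n(Q) = 5250 / 214.40 = 24.49 mol
n(B) = 1766 / 91.20 = 19.36 mol
n/ν for Q = 24.49/3 = 8.163
n/ν for B = 19.36/3 = 6.453
Smallest n/ν is B → limiting reagent.
Q consumed = (3/3) × 19.36 = 19.36 mol
Q remaining = 24.49 − 19.36 = 5.130 mol
mass = 5.130 × 214.40 = 1100 g

1100 g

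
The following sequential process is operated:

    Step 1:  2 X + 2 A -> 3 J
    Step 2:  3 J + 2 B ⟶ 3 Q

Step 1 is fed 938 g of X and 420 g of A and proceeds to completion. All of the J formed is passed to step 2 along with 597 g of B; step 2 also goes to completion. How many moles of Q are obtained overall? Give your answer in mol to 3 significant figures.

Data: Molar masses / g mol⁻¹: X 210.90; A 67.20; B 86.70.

6.67 mol

Step 1:
n(X) = 938.0 / 210.90 = 4.448 mol
n(A) = 420.0 / 67.20 = 6.250 mol
n/ν for X = 4.448/2 = 2.224
n/ν for A = 6.250/2 = 3.125
Smallest n/ν is X → limiting reagent.
n(J) produced = (3/2) × 4.448 = 6.672 mol
Step 2:
n(J) available = 6.672 mol
n(B) = 597.0 / 86.70 = 6.886 mol
n/ν for J = 6.672/3 = 2.224
n/ν for B = 6.886/2 = 3.443
Smallest n/ν is J → limiting reagent.
n(Q) = (3/3) × 6.672 = 6.672 mol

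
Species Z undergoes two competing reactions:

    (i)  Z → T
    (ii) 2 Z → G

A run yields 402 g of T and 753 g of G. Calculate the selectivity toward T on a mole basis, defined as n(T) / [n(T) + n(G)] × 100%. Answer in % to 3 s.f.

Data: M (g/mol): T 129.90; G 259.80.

51.6 %

n(T) = 402 / 129.90 = 3.095 mol
n(G) = 753 / 259.80 = 2.898 mol
selectivity = 3.095/(3.095+2.898) × 100 = 51.64 %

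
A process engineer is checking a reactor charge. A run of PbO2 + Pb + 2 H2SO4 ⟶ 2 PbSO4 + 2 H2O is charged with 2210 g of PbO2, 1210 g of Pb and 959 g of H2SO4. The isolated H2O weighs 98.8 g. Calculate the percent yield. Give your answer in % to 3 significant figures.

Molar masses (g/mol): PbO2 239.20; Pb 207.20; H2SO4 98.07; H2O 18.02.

56.1 %

n(PbO2) = 2210 / 239.20 = 9.239 mol
n(Pb) = 1210 / 207.20 = 5.840 mol
n(H2SO4) = 959.0 / 98.07 = 9.779 mol
n/ν for PbO2 = 9.239/1 = 9.239
n/ν for Pb = 5.840/1 = 5.840
n/ν for H2SO4 = 9.779/2 = 4.890
Smallest n/ν is H2SO4 → limiting reagent.
theoretical n(H2O) = (2/2) × 9.779 = 9.779 mol → 176.2 g
% yield = 98.8 / 176.2 × 100 = 56.07 %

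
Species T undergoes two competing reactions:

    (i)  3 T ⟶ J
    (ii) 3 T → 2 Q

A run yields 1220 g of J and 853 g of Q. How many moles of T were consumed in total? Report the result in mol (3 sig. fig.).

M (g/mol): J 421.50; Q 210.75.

n(J) = 1220 / 421.50 = 2.894 mol
n(Q) = 853 / 210.75 = 4.047 mol
n(T) via (i) = (3/1)×2.894 = 8.682 mol
n(T) via (ii) = (3/2)×4.047 = 6.071 mol
total n(T) = 8.682 + 6.071 = 14.75 mol

14.8 mol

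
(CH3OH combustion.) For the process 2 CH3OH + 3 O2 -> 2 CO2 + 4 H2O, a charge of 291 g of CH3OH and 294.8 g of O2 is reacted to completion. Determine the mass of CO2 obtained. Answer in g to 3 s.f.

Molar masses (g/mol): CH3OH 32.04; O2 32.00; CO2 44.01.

n(CH3OH) = 291.0 / 32.04 = 9.082 mol
n(O2) = 294.8 / 32.00 = 9.213 mol
n/ν → CH3OH: 4.541, O2: 3.071; O2 is limiting.
n(CO2) = (2/3) × 9.213 = 6.142 mol
mass = 6.142 × 44.01 = 270.3 g

270 g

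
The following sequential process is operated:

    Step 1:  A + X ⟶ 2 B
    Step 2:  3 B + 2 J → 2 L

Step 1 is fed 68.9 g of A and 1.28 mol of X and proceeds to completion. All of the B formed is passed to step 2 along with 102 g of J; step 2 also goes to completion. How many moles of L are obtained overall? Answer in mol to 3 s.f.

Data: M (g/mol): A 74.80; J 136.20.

Step 1:
n(A) = 68.90 / 74.80 = 0.9211 mol
n(X) = 1.280 mol
n/ν → A: 0.9211, X: 1.280; A is limiting.
n(B) produced = (2/1) × 0.9211 = 1.842 mol
Step 2:
n(B) available = 1.842 mol
n(J) = 102.0 / 136.20 = 0.7489 mol
n/ν → B: 0.6140, J: 0.3745; J is limiting.
n(L) = (2/2) × 0.7489 = 0.7489 mol

0.749 mol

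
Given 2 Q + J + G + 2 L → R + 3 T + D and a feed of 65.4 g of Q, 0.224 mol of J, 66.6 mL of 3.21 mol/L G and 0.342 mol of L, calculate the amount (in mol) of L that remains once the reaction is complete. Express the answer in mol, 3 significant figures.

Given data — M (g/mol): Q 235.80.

0.0646 mol

n(Q) = 65.40 / 235.80 = 0.2774 mol
n(J) = 0.2240 mol
n(G) = 3.21 × 66.60/1000 = 0.2138 mol
n(L) = 0.3420 mol
n/ν for Q = 0.2774/2 = 0.1387
n/ν for J = 0.2240/1 = 0.2240
n/ν for G = 0.2138/1 = 0.2138
n/ν for L = 0.3420/2 = 0.1710
Smallest n/ν is Q → limiting reagent.
L consumed = (2/2) × 0.2774 = 0.2774 mol
L remaining = 0.3420 − 0.2774 = 0.06460 mol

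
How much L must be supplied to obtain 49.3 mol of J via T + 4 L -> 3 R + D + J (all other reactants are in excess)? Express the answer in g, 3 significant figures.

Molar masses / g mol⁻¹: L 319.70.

63000 g

n(J) = 49.30 mol
n(L) = (4/1) × 49.30 = 197.2 mol
mass = 197.2 × 319.70 = 63040 g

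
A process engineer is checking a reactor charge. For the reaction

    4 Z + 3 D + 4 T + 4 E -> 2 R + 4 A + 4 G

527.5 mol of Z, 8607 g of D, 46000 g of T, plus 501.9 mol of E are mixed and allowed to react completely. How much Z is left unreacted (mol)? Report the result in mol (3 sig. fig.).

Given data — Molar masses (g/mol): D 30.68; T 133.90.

184 mol

n(Z) = 527.5 mol
n(D) = 8607 / 30.68 = 280.5 mol
n(T) = 46000 / 133.90 = 343.5 mol
n(E) = 501.9 mol
n/ν for Z = 527.5/4 = 131.9
n/ν for D = 280.5/3 = 93.50
n/ν for T = 343.5/4 = 85.88
n/ν for E = 501.9/4 = 125.5
Smallest n/ν is T → limiting reagent.
Z consumed = (4/4) × 343.5 = 343.5 mol
Z remaining = 527.5 − 343.5 = 184.0 mol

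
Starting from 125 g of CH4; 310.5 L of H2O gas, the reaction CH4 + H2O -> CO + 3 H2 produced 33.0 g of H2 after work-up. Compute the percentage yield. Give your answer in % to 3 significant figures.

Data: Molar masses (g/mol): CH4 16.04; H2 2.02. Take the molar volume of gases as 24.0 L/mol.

69.9 %

n(CH4) = 125.0 / 16.04 = 7.793 mol
n(H2O) = 310.5 / 24.0 = 12.94 mol
n/ν for CH4 = 7.793/1 = 7.793
n/ν for H2O = 12.94/1 = 12.94
Smallest n/ν is CH4 → limiting reagent.
theoretical n(H2) = (3/1) × 7.793 = 23.38 mol → 47.23 g
% yield = 33.0 / 47.23 × 100 = 69.87 %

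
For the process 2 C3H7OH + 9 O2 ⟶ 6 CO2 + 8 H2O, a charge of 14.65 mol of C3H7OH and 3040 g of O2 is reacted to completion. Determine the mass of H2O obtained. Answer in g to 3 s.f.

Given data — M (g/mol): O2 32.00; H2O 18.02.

n(C3H7OH) = 14.65 mol
n(O2) = 3040 / 32.00 = 95.00 mol
n/ν → C3H7OH: 7.325, O2: 10.56; C3H7OH is limiting.
n(H2O) = (8/2) × 14.65 = 58.60 mol
mass = 58.60 × 18.02 = 1056 g

1060 g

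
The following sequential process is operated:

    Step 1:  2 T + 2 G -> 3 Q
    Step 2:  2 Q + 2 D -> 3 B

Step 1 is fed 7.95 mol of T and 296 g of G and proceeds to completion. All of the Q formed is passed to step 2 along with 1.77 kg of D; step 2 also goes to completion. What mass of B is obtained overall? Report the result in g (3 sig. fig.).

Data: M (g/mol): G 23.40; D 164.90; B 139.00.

2240 g

Step 1:
n(T) = 7.950 mol
n(G) = 296.0 / 23.40 = 12.65 mol
n/ν for T = 7.950/2 = 3.975
n/ν for G = 12.65/2 = 6.325
Smallest n/ν is T → limiting reagent.
n(Q) produced = (3/2) × 7.950 = 11.93 mol
Step 2:
n(Q) available = 11.93 mol
n(D) = 1.770×1000 / 164.90 = 10.73 mol
n/ν for Q = 11.93/2 = 5.965
n/ν for D = 10.73/2 = 5.365
Smallest n/ν is D → limiting reagent.
n(B) = (3/2) × 10.73 = 16.10 mol
mass = 16.10 × 139.00 = 2238 g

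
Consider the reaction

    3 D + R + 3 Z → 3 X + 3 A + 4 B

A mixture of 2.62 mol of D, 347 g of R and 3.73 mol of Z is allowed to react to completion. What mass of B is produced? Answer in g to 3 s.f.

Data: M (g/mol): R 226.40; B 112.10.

n(D) = 2.620 mol
n(R) = 347.0 / 226.40 = 1.533 mol
n(Z) = 3.730 mol
n/ν → D: 0.8733, R: 1.533, Z: 1.243; D is limiting.
n(B) = (4/3) × 2.620 = 3.493 mol
mass = 3.493 × 112.10 = 391.6 g

392 g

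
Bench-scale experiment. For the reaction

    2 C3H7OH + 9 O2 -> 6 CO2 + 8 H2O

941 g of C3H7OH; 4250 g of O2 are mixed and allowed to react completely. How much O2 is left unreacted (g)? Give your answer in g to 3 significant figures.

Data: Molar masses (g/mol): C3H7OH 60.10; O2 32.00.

2000 g

n(C3H7OH) = 941.0 / 60.10 = 15.66 mol
n(O2) = 4250 / 32.00 = 132.8 mol
n/ν for C3H7OH = 15.66/2 = 7.830
n/ν for O2 = 132.8/9 = 14.76
Smallest n/ν is C3H7OH → limiting reagent.
O2 consumed = (9/2) × 15.66 = 70.47 mol
O2 remaining = 132.8 − 70.47 = 62.33 mol
mass = 62.33 × 32.00 = 1995 g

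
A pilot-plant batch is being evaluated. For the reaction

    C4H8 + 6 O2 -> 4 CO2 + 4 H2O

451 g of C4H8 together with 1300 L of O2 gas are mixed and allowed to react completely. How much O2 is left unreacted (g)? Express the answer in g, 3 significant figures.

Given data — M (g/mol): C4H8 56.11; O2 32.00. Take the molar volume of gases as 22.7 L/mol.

289 g

n(C4H8) = 451.0 / 56.11 = 8.038 mol
n(O2) = 1300 / 22.7 = 57.27 mol
n/ν for C4H8 = 8.038/1 = 8.038
n/ν for O2 = 57.27/6 = 9.545
Smallest n/ν is C4H8 → limiting reagent.
O2 consumed = (6/1) × 8.038 = 48.23 mol
O2 remaining = 57.27 − 48.23 = 9.040 mol
mass = 9.040 × 32.00 = 289.3 g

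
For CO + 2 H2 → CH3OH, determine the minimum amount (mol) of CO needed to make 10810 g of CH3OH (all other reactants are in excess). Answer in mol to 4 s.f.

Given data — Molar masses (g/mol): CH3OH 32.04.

337.4 mol

n(CH3OH) = 10810 / 32.04 = 337.4 mol
n(CO) = (1/1) × 337.4 = 337.4 mol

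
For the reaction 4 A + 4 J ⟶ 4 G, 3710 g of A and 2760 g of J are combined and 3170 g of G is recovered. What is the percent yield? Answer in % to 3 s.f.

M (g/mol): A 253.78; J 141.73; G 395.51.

54.8 %

n(A) = 3710 / 253.78 = 14.62 mol
n(J) = 2760 / 141.73 = 19.47 mol
n/ν for A = 14.62/4 = 3.655
n/ν for J = 19.47/4 = 4.868
Smallest n/ν is A → limiting reagent.
theoretical n(G) = (4/4) × 14.62 = 14.62 mol → 5782 g
% yield = 3170 / 5782 × 100 = 54.83 %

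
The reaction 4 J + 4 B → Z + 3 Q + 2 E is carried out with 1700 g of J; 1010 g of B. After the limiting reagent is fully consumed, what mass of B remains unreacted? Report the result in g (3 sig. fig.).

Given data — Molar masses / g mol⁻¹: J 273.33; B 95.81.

414 g

n(J) = 1700 / 273.33 = 6.220 mol
n(B) = 1010 / 95.81 = 10.54 mol
n/ν → J: 1.555, B: 2.635; J is limiting.
B consumed = (4/4) × 6.220 = 6.220 mol
B remaining = 10.54 − 6.220 = 4.320 mol
mass = 4.320 × 95.81 = 413.9 g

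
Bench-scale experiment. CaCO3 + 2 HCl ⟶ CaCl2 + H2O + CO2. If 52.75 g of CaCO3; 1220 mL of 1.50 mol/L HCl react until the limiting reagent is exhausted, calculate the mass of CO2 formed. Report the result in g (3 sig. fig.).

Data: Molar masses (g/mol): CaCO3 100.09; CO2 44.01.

23.2 g

n(CaCO3) = 52.75 / 100.09 = 0.5270 mol
n(HCl) = 1.50 × 1220/1000 = 1.830 mol
n/ν → CaCO3: 0.5270, HCl: 0.9150; CaCO3 is limiting.
n(CO2) = (1/1) × 0.5270 = 0.5270 mol
mass = 0.5270 × 44.01 = 23.19 g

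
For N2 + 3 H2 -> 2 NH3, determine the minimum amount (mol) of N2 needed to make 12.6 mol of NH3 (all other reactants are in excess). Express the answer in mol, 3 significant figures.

6.30 mol

n(NH3) = 12.60 mol
n(N2) = (1/2) × 12.60 = 6.300 mol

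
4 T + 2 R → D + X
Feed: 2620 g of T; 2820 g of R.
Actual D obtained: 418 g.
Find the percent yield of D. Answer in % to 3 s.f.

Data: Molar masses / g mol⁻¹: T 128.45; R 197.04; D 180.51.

n(T) = 2620 / 128.45 = 20.40 mol
n(R) = 2820 / 197.04 = 14.31 mol
n/ν → T: 5.100, R: 7.155; T is limiting.
theoretical n(D) = (1/4) × 20.40 = 5.100 mol → 920.6 g
% yield = 418 / 920.6 × 100 = 45.41 %

45.4 %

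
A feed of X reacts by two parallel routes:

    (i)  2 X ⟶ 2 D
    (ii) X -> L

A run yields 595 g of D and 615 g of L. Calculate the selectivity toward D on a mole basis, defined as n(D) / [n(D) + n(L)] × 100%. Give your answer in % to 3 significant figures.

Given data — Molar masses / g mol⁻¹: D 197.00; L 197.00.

49.2 %

n(D) = 595 / 197.00 = 3.020 mol
n(L) = 615 / 197.00 = 3.122 mol
selectivity = 3.020/(3.020+3.122) × 100 = 49.17 %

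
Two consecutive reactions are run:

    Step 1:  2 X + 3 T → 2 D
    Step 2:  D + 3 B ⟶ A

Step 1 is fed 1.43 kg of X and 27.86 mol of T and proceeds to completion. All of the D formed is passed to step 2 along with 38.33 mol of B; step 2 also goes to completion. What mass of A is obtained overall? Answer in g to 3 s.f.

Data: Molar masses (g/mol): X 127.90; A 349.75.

3910 g

Step 1:
n(X) = 1.430×1000 / 127.90 = 11.18 mol
n(T) = 27.86 mol
n/ν for X = 11.18/2 = 5.590
n/ν for T = 27.86/3 = 9.287
Smallest n/ν is X → limiting reagent.
n(D) produced = (2/2) × 11.18 = 11.18 mol
Step 2:
n(D) available = 11.18 mol
n(B) = 38.33 mol
n/ν for D = 11.18/1 = 11.18
n/ν for B = 38.33/3 = 12.78
Smallest n/ν is D → limiting reagent.
n(A) = (1/1) × 11.18 = 11.18 mol
mass = 11.18 × 349.75 = 3910 g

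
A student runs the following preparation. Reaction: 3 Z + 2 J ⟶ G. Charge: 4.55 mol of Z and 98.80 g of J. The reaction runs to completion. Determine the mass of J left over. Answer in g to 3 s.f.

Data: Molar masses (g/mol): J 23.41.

27.8 g

n(Z) = 4.550 mol
n(J) = 98.80 / 23.41 = 4.220 mol
n/ν for Z = 4.550/3 = 1.517
n/ν for J = 4.220/2 = 2.110
Smallest n/ν is Z → limiting reagent.
J consumed = (2/3) × 4.550 = 3.033 mol
J remaining = 4.220 − 3.033 = 1.187 mol
mass = 1.187 × 23.41 = 27.79 g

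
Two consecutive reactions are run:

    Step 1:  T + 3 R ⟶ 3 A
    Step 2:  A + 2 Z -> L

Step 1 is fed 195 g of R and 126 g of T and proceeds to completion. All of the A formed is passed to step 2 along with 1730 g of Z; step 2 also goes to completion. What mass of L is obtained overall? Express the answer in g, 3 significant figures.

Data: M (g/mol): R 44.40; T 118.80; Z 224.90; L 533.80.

1700 g

Step 1:
n(R) = 195.0 / 44.40 = 4.392 mol
n(T) = 126.0 / 118.80 = 1.061 mol
n/ν → R: 1.464, T: 1.061; T is limiting.
n(A) produced = (3/1) × 1.061 = 3.183 mol
Step 2:
n(A) available = 3.183 mol
n(Z) = 1730 / 224.90 = 7.692 mol
n/ν → A: 3.183, Z: 3.846; A is limiting.
n(L) = (1/1) × 3.183 = 3.183 mol
mass = 3.183 × 533.80 = 1699 g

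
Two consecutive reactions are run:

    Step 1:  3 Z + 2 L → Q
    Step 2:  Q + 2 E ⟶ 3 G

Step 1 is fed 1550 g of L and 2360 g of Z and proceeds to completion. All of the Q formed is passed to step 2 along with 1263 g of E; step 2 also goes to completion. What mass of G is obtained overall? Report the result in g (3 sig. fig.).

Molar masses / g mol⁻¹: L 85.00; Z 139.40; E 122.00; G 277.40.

Step 1:
n(L) = 1550 / 85.00 = 18.24 mol
n(Z) = 2360 / 139.40 = 16.93 mol
n/ν → L: 9.120, Z: 5.643; Z is limiting.
n(Q) produced = (1/3) × 16.93 = 5.643 mol
Step 2:
n(Q) available = 5.643 mol
n(E) = 1263 / 122.00 = 10.35 mol
n/ν → Q: 5.643, E: 5.175; E is limiting.
n(G) = (3/2) × 10.35 = 15.53 mol
mass = 15.53 × 277.40 = 4308 g

4310 g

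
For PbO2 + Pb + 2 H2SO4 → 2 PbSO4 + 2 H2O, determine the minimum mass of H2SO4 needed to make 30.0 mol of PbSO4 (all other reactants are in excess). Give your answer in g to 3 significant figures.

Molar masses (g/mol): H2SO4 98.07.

2940 g

n(PbSO4) = 30.00 mol
n(H2SO4) = (2/2) × 30.00 = 30.00 mol
mass = 30.00 × 98.07 = 2942 g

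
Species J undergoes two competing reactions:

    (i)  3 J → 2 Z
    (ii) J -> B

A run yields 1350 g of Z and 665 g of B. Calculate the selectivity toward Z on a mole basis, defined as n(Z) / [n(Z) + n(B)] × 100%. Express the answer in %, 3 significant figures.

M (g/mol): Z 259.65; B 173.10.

57.5 %

n(Z) = 1350 / 259.65 = 5.199 mol
n(B) = 665 / 173.10 = 3.842 mol
selectivity = 5.199/(5.199+3.842) × 100 = 57.50 %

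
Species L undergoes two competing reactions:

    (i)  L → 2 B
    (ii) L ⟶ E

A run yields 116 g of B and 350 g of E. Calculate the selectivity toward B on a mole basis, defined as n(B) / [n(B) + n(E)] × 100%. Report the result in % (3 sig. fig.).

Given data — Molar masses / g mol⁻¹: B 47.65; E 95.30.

n(B) = 116 / 47.65 = 2.434 mol
n(E) = 350 / 95.30 = 3.673 mol
selectivity = 2.434/(2.434+3.673) × 100 = 39.86 %

39.9 %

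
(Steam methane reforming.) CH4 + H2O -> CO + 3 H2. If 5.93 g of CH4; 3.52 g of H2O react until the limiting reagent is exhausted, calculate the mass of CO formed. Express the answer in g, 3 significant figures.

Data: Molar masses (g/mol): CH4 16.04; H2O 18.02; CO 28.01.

n(CH4) = 5.930 / 16.04 = 0.3697 mol
n(H2O) = 3.520 / 18.02 = 0.1953 mol
n/ν → CH4: 0.3697, H2O: 0.1953; H2O is limiting.
n(CO) = (1/1) × 0.1953 = 0.1953 mol
mass = 0.1953 × 28.01 = 5.470 g

5.47 g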